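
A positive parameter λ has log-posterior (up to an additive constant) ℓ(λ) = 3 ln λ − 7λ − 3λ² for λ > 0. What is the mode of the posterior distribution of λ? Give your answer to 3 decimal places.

ℓ'(λ) = 3/λ − 7 − 6λ. Setting this to zero and multiplying by λ: 6λ² + 7λ − 3 = 0.
λ = (−7 + √(7² + 4·6·3)) / (2·6) = (−7 + √121) / 12 = (−7 + 11)/12 = 1/3.
ℓ''(λ) = −3/λ² − 6 < 0, confirming a maximum.

λ̂_MAP = 0.333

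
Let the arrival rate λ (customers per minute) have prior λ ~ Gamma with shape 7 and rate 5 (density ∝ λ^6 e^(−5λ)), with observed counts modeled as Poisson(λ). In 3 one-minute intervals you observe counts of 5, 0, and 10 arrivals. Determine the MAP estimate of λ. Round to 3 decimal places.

Σxᵢ = 5+0+10 = 15, with n = 3.
Posterior ∝ λ^6e^(−5λ) · λ^15e^(−3λ) = λ^21e^(−8λ), i.e. Gamma(shape=22, rate=8).
The mode of a Gamma(a, b) with a ≥ 1 (shape–rate) is (a−1)/b = 21/8 ≈ 2.625.

λ̂_MAP = 2.625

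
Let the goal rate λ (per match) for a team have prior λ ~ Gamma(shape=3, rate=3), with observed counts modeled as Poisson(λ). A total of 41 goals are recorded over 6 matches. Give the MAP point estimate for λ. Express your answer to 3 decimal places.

Σxᵢ = 41, n = 6.
Posterior ∝ λ^2e^(−3λ) · λ^41e^(−6λ) = λ^43e^(−9λ), i.e. Gamma(shape=44, rate=9).
The mode of a Gamma(a, b) with a ≥ 1 (shape–rate) is (a−1)/b = 43/9 ≈ 4.778.

λ̂_MAP = 4.778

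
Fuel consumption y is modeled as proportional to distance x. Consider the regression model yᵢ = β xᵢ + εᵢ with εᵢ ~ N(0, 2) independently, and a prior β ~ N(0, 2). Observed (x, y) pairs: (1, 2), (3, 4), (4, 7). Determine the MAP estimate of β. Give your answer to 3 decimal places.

log p(β | y) = −Σ(yᵢ − βxᵢ)²/(2·2) − β²/(2·2) + const.
Setting the derivative to zero: Σxᵢ(yᵢ − βxᵢ)/2 − β/2 = 0, so β = Σxᵢyᵢ / (Σxᵢ² + σ²/τ²).
Σxᵢyᵢ = 1·2 + 3·4 + 4·7 = 42; Σxᵢ² = 26; σ²/τ² = 1.
β̂_MAP = 42 / (26 + 1) = 42/27 ≈ 1.556.

β̂_MAP = 1.556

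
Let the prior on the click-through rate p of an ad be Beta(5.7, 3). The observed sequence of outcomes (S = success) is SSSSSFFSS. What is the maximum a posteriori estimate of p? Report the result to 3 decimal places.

p̂_MAP = 0.745

Prior: Beta(5.7, 3).
Data: 7 successes in 9 trials (from the sequence). The binomial likelihood contributes p^7(1−p)^2, so the posterior is Beta(5.7+7, 3+2) = Beta(12.7, 5).
For Beta(a, b) with a, b > 1 the mode is (a−1)/(a+b−2) = 11.7/15.7 ≈ 0.745.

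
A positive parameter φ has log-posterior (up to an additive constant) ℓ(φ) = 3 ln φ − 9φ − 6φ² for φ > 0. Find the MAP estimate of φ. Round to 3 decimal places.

φ̂_MAP = 0.250

ℓ'(φ) = 3/φ − 9 − 12φ. Setting this to zero and multiplying by φ: 12φ² + 9φ − 3 = 0.
φ = (−9 + √(9² + 4·12·3)) / (2·12) = (−9 + √225) / 24 = (−9 + 15)/24 = 1/4.
ℓ''(φ) = −3/φ² − 12 < 0, confirming a maximum.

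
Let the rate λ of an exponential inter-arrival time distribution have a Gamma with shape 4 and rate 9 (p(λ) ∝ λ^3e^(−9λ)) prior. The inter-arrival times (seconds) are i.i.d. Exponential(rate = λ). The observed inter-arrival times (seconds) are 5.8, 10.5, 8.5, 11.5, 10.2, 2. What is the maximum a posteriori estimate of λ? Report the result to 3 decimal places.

λ̂_MAP = 0.157

The Exponential(rate=λ) likelihood is ∝ λ^n e^(−λΣtᵢ). Here n = 6 and Σtᵢ = 5.8 + 10.5 + 8.5 + 11.5 + 10.2 + 2 = 48.5.
Posterior ∝ λ^3e^(−9λ) · λ^6e^(−48.5λ) = λ^9e^(−57.5λ), i.e. Gamma(10, 57.5).
Mode = (a−1)/b = 9/57.5 ≈ 0.157.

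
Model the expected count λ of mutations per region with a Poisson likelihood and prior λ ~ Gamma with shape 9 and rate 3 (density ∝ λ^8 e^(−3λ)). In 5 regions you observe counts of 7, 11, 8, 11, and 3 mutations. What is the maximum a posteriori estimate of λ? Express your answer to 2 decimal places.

λ̂_MAP = 6.00

Σxᵢ = 7+11+8+11+3 = 40, with n = 5.
Posterior ∝ λ^8e^(−3λ) · λ^40e^(−5λ) = λ^48e^(−8λ), i.e. Gamma(shape=49, rate=8).
The mode of a Gamma(a, b) with a ≥ 1 (shape–rate) is (a−1)/b = 48/8 ≈ 6.00.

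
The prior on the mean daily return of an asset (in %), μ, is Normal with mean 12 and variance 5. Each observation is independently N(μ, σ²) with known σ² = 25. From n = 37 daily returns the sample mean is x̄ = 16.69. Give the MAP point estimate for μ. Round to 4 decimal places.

n = 37, x̄ = 16.69.
For a Normal prior and Normal likelihood with known variance, the posterior is Normal; its mode equals its mean, the precision-weighted average.
Prior precision 1/σ₀² = 1/5 = 0.2; data precision n/σ² = 37/25 = 1.48.
μ̂ = (0.2·12 + 1.48·16.69) / (0.2 + 1.48) = 27.1012/1.68 = 9679/600 ≈ 16.1317.

μ̂_MAP = 16.1317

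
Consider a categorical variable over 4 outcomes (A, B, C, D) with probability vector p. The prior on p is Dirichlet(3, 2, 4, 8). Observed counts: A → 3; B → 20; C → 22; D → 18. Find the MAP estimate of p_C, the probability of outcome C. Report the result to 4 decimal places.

MAP estimate of p_C = 0.3289

The posterior is Dirichlet(αᵢ + nᵢ) = Dirichlet(6, 22, 26, 26).
For a Dirichlet(a₁,…,a_K) with all aᵢ > 1, the mode has j-th component (aⱼ − 1)/(Σaᵢ − K).
Here Σaᵢ = 80 and K = 4, so p_C = (26 − 1)/(80 − 4) = 25/76 ≈ 0.3289.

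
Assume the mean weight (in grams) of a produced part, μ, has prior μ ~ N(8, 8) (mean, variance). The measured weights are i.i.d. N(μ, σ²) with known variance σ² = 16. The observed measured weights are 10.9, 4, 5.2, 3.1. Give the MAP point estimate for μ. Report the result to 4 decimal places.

n = 4; x̄ = (10.9 + 4 + 5.2 + 3.1)/4 = 23.2/4 = 5.8.
For a Normal prior and Normal likelihood with known variance, the posterior is Normal; its mode equals its mean, the precision-weighted average.
Prior precision 1/σ₀² = 1/8 = 0.125; data precision n/σ² = 4/16 = 0.25.
μ̂ = (0.125·8 + 0.25·5.8) / (0.125 + 0.25) = 2.45/0.375 = 98/15 ≈ 6.5333.

μ̂_MAP = 6.5333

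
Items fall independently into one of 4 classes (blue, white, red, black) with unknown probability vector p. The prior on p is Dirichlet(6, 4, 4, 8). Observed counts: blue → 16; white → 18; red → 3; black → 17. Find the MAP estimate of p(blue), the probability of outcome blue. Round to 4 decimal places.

MAP estimate of p(blue) = 0.2917

The posterior is Dirichlet(αᵢ + nᵢ) = Dirichlet(22, 22, 7, 25).
For a Dirichlet(a₁,…,a_K) with all aᵢ > 1, the mode has j-th component (aⱼ − 1)/(Σaᵢ − K).
Here Σaᵢ = 76 and K = 4, so p(blue) = (22 − 1)/(76 − 4) = 21/72 ≈ 0.2917.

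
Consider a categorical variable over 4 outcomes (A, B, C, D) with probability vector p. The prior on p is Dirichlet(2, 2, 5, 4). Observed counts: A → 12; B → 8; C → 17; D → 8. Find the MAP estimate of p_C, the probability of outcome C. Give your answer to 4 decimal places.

The posterior is Dirichlet(αᵢ + nᵢ) = Dirichlet(14, 10, 22, 12).
For a Dirichlet(a₁,…,a_K) with all aᵢ > 1, the mode has j-th component (aⱼ − 1)/(Σaᵢ − K).
Here Σaᵢ = 58 and K = 4, so p_C = (22 − 1)/(58 − 4) = 21/54 ≈ 0.3889.

MAP estimate of p_C = 0.3889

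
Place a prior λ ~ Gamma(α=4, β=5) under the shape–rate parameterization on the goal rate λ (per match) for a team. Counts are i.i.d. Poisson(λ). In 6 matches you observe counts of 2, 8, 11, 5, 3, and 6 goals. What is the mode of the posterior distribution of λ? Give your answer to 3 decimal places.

λ̂_MAP = 3.455

Σxᵢ = 2+8+11+5+3+6 = 35, with n = 6.
Posterior ∝ λ^3e^(−5λ) · λ^35e^(−6λ) = λ^38e^(−11λ), i.e. Gamma(shape=39, rate=11).
The mode of a Gamma(a, b) with a ≥ 1 (shape–rate) is (a−1)/b = 38/11 ≈ 3.455.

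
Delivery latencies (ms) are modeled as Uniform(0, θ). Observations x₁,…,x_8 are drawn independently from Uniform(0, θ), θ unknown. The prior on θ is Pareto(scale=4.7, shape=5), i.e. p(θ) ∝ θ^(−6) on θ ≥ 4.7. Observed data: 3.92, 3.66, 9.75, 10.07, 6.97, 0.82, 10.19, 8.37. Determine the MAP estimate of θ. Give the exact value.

The Uniform(0, θ) likelihood is θ^(−n) for θ ≥ max(xᵢ), zero otherwise. Here max(xᵢ) = 10.19.
Posterior ∝ θ^(−6) · θ^(−8) = θ^(−14) on θ ≥ max(4.7, 10.19) = 10.19.
This density is strictly decreasing in θ, so the posterior mode lies at the lower boundary of the support.

θ̂_MAP = 10.19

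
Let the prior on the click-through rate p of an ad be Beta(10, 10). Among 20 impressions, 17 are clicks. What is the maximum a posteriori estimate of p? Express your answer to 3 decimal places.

p̂_MAP = 0.684

Prior: Beta(10, 10).
Data: 17 successes in 20 trials. The binomial likelihood contributes p^17(1−p)^3, so the posterior is Beta(10+17, 10+3) = Beta(27, 13).
For Beta(a, b) with a, b > 1 the mode is (a−1)/(a+b−2) = 26/38 ≈ 0.684.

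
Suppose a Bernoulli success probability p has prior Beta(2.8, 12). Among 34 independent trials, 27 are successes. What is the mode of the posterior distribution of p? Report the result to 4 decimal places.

Prior: Beta(2.8, 12).
Data: 27 successes in 34 trials. The binomial likelihood contributes p^27(1−p)^7, so the posterior is Beta(2.8+27, 12+7) = Beta(29.8, 19).
For Beta(a, b) with a, b > 1 the mode is (a−1)/(a+b−2) = 28.8/46.8 ≈ 0.6154.

p̂_MAP = 0.6154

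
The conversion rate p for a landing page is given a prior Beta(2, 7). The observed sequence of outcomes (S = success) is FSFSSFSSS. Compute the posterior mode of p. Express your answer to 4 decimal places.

Prior: Beta(2, 7).
Data: 6 successes in 9 trials (from the sequence). The binomial likelihood contributes p^6(1−p)^3, so the posterior is Beta(2+6, 7+3) = Beta(8, 10).
For Beta(a, b) with a, b > 1 the mode is (a−1)/(a+b−2) = 7/16 ≈ 0.4375.

p̂_MAP = 0.4375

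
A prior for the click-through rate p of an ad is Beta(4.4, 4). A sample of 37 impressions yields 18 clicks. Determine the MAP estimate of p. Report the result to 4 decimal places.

p̂_MAP = 0.4931

Prior: Beta(4.4, 4).
Data: 18 successes in 37 trials. The binomial likelihood contributes p^18(1−p)^19, so the posterior is Beta(4.4+18, 4+19) = Beta(22.4, 23).
For Beta(a, b) with a, b > 1 the mode is (a−1)/(a+b−2) = 21.4/43.4 ≈ 0.4931.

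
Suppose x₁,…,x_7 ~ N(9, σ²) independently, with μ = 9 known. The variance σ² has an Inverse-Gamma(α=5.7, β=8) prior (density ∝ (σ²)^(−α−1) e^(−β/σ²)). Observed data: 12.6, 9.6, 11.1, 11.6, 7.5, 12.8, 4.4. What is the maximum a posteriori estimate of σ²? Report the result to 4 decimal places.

σ̂²_MAP = 3.8402

Sum of squared deviations about the known mean: SS = (12.6−9)² + (9.6−9)² + (11.1−9)² + (11.6−9)² + (7.5−9)² + (12.8−9)² + (4.4−9)² = 62.34.
The Normal likelihood contributes (σ²)^(−n/2) exp(−SS/(2σ²)), so the posterior is Inverse-Gamma(α + n/2, β + SS/2) = Inverse-Gamma(9.2, 39.17).
The mode of Inverse-Gamma(a, b) is b/(a+1) = 39.17/10.2 ≈ 3.8402.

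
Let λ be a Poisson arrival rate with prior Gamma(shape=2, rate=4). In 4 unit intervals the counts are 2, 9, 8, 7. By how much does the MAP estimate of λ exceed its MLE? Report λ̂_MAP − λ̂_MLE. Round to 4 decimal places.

MAP − MLE = -3.1250

Σxᵢ = 26. Posterior is Gamma(28, 8); MAP = (28−1)/8 = 27/8 ≈ 3.37500.
MLE = x̄ = 26/4 ≈ 6.50000.
Difference = 27/8 − 26/4 = -25/8 ≈ -3.1250.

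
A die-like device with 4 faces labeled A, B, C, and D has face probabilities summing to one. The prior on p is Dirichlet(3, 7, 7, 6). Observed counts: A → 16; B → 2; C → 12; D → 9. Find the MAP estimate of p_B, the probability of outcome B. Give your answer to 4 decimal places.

The posterior is Dirichlet(αᵢ + nᵢ) = Dirichlet(19, 9, 19, 15).
For a Dirichlet(a₁,…,a_K) with all aᵢ > 1, the mode has j-th component (aⱼ − 1)/(Σaᵢ − K).
Here Σaᵢ = 62 and K = 4, so p_B = (9 − 1)/(62 − 4) = 8/58 ≈ 0.1379.

MAP estimate of p_B = 0.1379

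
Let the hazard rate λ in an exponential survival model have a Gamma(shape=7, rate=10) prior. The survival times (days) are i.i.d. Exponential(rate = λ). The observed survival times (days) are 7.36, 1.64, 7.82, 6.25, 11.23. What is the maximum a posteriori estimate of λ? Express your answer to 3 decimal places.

λ̂_MAP = 0.248

The Exponential(rate=λ) likelihood is ∝ λ^n e^(−λΣtᵢ). Here n = 5 and Σtᵢ = 7.36 + 1.64 + 7.82 + 6.25 + 11.23 = 34.30.
Posterior ∝ λ^6e^(−10λ) · λ^5e^(−34.30λ) = λ^11e^(−44.30λ), i.e. Gamma(12, 44.30).
Mode = (a−1)/b = 11/44.30 ≈ 0.248.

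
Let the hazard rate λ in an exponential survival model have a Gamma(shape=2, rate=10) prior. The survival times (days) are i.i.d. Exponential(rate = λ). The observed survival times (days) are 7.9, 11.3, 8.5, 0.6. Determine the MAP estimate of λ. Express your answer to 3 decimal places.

The Exponential(rate=λ) likelihood is ∝ λ^n e^(−λΣtᵢ). Here n = 4 and Σtᵢ = 7.9 + 11.3 + 8.5 + 0.6 = 28.3.
Posterior ∝ λe^(−10λ) · λ^4e^(−28.3λ) = λ^5e^(−38.3λ), i.e. Gamma(6, 38.3).
Mode = (a−1)/b = 5/38.3 ≈ 0.131.

λ̂_MAP = 0.131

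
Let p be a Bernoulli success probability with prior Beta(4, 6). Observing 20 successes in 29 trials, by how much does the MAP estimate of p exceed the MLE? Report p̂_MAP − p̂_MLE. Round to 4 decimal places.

MAP − MLE = -0.0680

Posterior is Beta(24, 15); MAP = (24−1)/(39−2) = 23/37 ≈ 0.62162.
MLE ignores the prior: p̂_MLE = k/n = 20/29 ≈ 0.68966.
Difference = 23/37 − 20/29 = -73/1073 ≈ -0.0680.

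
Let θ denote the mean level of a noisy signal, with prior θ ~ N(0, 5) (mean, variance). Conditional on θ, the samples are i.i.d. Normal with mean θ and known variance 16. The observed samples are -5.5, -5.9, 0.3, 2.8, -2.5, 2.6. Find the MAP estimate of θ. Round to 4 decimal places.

n = 6; x̄ = ((-5.5) + (-5.9) + 0.3 + 2.8 + (-2.5) + 2.6)/6 = -8.2/6 = -41/30 ≈ -1.3667.
For a Normal prior and Normal likelihood with known variance, the posterior is Normal; its mode equals its mean, the precision-weighted average.
Prior precision 1/σ₀² = 1/5 = 0.2; data precision n/σ² = 6/16 = 0.375.
θ̂ = (0.2·0 + 0.375·(-41/30)) / (0.2 + 0.375) = (-0.5125)/0.575 = -41/46 ≈ -0.8913.

θ̂_MAP = -0.8913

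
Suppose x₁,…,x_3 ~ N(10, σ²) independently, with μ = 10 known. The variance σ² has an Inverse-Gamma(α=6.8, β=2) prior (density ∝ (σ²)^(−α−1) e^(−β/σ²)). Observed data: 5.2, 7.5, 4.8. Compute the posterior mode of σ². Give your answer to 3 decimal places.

σ̂²_MAP = 3.244

Sum of squared deviations about the known mean: SS = (5.2−10)² + (7.5−10)² + (4.8−10)² = 56.33.
The Normal likelihood contributes (σ²)^(−n/2) exp(−SS/(2σ²)), so the posterior is Inverse-Gamma(α + n/2, β + SS/2) = Inverse-Gamma(8.3, 30.165).
The mode of Inverse-Gamma(a, b) is b/(a+1) = 30.165/9.3 ≈ 3.244.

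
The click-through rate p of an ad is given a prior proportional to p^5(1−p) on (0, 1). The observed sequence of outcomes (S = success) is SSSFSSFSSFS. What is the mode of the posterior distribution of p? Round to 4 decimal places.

p̂_MAP = 0.7647

The prior density ∝ p^5(1−p)^1 is the kernel of Beta(6, 2).
Data: 8 successes in 11 trials (from the sequence). The binomial likelihood contributes p^8(1−p)^3, so the posterior is Beta(6+8, 2+3) = Beta(14, 5).
For Beta(a, b) with a, b > 1 the mode is (a−1)/(a+b−2) = 13/17 ≈ 0.7647.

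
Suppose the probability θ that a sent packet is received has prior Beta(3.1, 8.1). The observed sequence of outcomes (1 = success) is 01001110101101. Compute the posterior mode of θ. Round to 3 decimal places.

Prior: Beta(3.1, 8.1).
Data: 8 successes in 14 trials (from the sequence). The binomial likelihood contributes θ^8(1−θ)^6, so the posterior is Beta(3.1+8, 8.1+6) = Beta(11.1, 14.1).
For Beta(a, b) with a, b > 1 the mode is (a−1)/(a+b−2) = 10.1/23.2 ≈ 0.435.

θ̂_MAP = 0.435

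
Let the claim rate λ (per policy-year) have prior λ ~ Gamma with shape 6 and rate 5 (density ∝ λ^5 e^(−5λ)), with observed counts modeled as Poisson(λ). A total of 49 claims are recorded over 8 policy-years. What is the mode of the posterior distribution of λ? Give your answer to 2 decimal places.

Σxᵢ = 49, n = 8.
Posterior ∝ λ^5e^(−5λ) · λ^49e^(−8λ) = λ^54e^(−13λ), i.e. Gamma(shape=55, rate=13).
The mode of a Gamma(a, b) with a ≥ 1 (shape–rate) is (a−1)/b = 54/13 ≈ 4.15.

λ̂_MAP = 4.15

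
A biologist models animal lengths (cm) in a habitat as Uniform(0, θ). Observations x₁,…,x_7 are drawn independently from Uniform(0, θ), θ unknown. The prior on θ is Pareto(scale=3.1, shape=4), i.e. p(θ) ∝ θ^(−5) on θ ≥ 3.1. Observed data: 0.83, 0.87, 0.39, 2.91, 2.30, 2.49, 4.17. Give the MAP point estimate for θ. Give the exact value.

The Uniform(0, θ) likelihood is θ^(−n) for θ ≥ max(xᵢ), zero otherwise. Here max(xᵢ) = 4.17.
Posterior ∝ θ^(−5) · θ^(−7) = θ^(−12) on θ ≥ max(3.1, 4.17) = 4.17.
This density is strictly decreasing in θ, so the posterior mode lies at the lower boundary of the support.

θ̂_MAP = 4.17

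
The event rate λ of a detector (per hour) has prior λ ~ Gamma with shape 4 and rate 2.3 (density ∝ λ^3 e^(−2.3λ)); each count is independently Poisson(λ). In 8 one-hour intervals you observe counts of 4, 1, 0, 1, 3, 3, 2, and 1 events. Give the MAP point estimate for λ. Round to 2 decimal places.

Σxᵢ = 4+1+0+1+3+3+2+1 = 15, with n = 8.
Posterior ∝ λ^3e^(−2.3λ) · λ^15e^(−8λ) = λ^18e^(−10.3λ), i.e. Gamma(shape=19, rate=10.3).
The mode of a Gamma(a, b) with a ≥ 1 (shape–rate) is (a−1)/b = 18/10.3 ≈ 1.75.

λ̂_MAP = 1.75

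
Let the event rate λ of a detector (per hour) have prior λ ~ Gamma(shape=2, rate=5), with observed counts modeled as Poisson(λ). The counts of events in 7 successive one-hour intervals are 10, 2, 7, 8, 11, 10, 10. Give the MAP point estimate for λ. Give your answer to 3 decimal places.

Σxᵢ = 10+2+7+8+11+10+10 = 58, with n = 7.
Posterior ∝ λe^(−5λ) · λ^58e^(−7λ) = λ^59e^(−12λ), i.e. Gamma(shape=60, rate=12).
The mode of a Gamma(a, b) with a ≥ 1 (shape–rate) is (a−1)/b = 59/12 ≈ 4.917.

λ̂_MAP = 4.917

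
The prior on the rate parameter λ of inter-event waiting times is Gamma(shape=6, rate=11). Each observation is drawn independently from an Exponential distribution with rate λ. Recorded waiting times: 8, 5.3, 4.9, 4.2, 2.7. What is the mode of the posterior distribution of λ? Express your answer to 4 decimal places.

λ̂_MAP = 0.2770

The Exponential(rate=λ) likelihood is ∝ λ^n e^(−λΣtᵢ). Here n = 5 and Σtᵢ = 8 + 5.3 + 4.9 + 4.2 + 2.7 = 25.1.
Posterior ∝ λ^5e^(−11λ) · λ^5e^(−25.1λ) = λ^10e^(−36.1λ), i.e. Gamma(11, 36.1).
Mode = (a−1)/b = 10/36.1 ≈ 0.2770.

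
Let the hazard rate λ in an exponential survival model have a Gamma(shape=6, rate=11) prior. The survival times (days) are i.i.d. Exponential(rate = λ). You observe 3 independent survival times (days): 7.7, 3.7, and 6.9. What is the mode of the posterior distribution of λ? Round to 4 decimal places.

λ̂_MAP = 0.2730

The Exponential(rate=λ) likelihood is ∝ λ^n e^(−λΣtᵢ). Here n = 3 and Σtᵢ = 7.7 + 3.7 + 6.9 = 18.3.
Posterior ∝ λ^5e^(−11λ) · λ^3e^(−18.3λ) = λ^8e^(−29.3λ), i.e. Gamma(9, 29.3).
Mode = (a−1)/b = 8/29.3 ≈ 0.2730.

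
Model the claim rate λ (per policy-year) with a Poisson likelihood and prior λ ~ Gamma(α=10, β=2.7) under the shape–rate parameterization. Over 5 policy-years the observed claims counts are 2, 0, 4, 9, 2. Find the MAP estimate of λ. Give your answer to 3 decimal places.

λ̂_MAP = 3.377

Σxᵢ = 2+0+4+9+2 = 17, with n = 5.
Posterior ∝ λ^9e^(−2.7λ) · λ^17e^(−5λ) = λ^26e^(−7.7λ), i.e. Gamma(shape=27, rate=7.7).
The mode of a Gamma(a, b) with a ≥ 1 (shape–rate) is (a−1)/b = 26/7.7 ≈ 3.377.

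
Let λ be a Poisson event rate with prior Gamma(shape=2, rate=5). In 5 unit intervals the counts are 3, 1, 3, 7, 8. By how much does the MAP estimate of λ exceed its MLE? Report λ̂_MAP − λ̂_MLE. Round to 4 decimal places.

Σxᵢ = 22. Posterior is Gamma(24, 10); MAP = (24−1)/10 = 23/10 ≈ 2.30000.
MLE = x̄ = 22/5 ≈ 4.40000.
Difference = 23/10 − 22/5 = -21/10 ≈ -2.1000.

MAP − MLE = -2.1000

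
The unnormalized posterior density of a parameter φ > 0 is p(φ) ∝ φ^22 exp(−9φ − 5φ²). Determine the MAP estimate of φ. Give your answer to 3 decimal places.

ℓ'(φ) = 22/φ − 9 − 10φ. Setting this to zero and multiplying by φ: 10φ² + 9φ − 22 = 0.
φ = (−9 + √(9² + 4·10·22)) / (2·10) = (−9 + √961) / 20 = (−9 + 31)/20 = 11/10.
ℓ''(φ) = −22/φ² − 10 < 0, confirming a maximum.

φ̂_MAP = 1.100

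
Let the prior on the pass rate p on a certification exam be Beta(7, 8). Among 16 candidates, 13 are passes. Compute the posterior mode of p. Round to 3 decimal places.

p̂_MAP = 0.655

Prior: Beta(7, 8).
Data: 13 successes in 16 trials. The binomial likelihood contributes p^13(1−p)^3, so the posterior is Beta(7+13, 8+3) = Beta(20, 11).
For Beta(a, b) with a, b > 1 the mode is (a−1)/(a+b−2) = 19/29 ≈ 0.655.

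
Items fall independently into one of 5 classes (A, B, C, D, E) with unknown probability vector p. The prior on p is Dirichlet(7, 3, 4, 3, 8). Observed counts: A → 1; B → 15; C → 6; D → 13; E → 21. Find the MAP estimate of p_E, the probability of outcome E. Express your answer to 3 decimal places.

The posterior is Dirichlet(αᵢ + nᵢ) = Dirichlet(8, 18, 10, 16, 29).
For a Dirichlet(a₁,…,a_K) with all aᵢ > 1, the mode has j-th component (aⱼ − 1)/(Σaᵢ − K).
Here Σaᵢ = 81 and K = 5, so p_E = (29 − 1)/(81 − 5) = 28/76 ≈ 0.368.

MAP estimate of p_E = 0.368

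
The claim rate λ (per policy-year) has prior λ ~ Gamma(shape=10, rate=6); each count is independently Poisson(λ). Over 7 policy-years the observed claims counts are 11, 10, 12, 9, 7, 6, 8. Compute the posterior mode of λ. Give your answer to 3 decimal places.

Σxᵢ = 11+10+12+9+7+6+8 = 63, with n = 7.
Posterior ∝ λ^9e^(−6λ) · λ^63e^(−7λ) = λ^72e^(−13λ), i.e. Gamma(shape=73, rate=13).
The mode of a Gamma(a, b) with a ≥ 1 (shape–rate) is (a−1)/b = 72/13 ≈ 5.538.

λ̂_MAP = 5.538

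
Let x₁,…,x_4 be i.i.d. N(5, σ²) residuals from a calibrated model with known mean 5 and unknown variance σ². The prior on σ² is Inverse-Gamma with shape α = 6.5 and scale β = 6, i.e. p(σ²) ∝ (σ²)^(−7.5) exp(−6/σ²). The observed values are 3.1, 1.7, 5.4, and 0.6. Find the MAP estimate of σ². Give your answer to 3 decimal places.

Sum of squared deviations about the known mean: SS = (3.1−5)² + (1.7−5)² + (5.4−5)² + (0.6−5)² = 34.02.
The Normal likelihood contributes (σ²)^(−n/2) exp(−SS/(2σ²)), so the posterior is Inverse-Gamma(α + n/2, β + SS/2) = Inverse-Gamma(8.5, 23.01).
The mode of Inverse-Gamma(a, b) is b/(a+1) = 23.01/9.5 ≈ 2.422.

σ̂²_MAP = 2.422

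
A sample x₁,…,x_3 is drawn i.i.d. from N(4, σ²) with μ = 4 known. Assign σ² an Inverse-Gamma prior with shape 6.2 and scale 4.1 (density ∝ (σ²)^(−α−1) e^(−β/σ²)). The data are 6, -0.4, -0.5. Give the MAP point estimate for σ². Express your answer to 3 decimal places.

σ̂²_MAP = 2.978

Sum of squared deviations about the known mean: SS = (6−4)² + (-0.4−4)² + (-0.5−4)² = 43.61.
The Normal likelihood contributes (σ²)^(−n/2) exp(−SS/(2σ²)), so the posterior is Inverse-Gamma(α + n/2, β + SS/2) = Inverse-Gamma(7.7, 25.905).
The mode of Inverse-Gamma(a, b) is b/(a+1) = 25.905/8.7 ≈ 2.978.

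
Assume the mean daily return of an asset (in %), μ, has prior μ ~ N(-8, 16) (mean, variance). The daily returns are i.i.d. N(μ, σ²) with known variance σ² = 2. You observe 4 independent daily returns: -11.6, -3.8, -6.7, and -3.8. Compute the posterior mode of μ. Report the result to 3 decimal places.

n = 4; x̄ = ((-11.6) + (-3.8) + (-6.7) + (-3.8))/4 = -25.9/4 = -6.475.
For a Normal prior and Normal likelihood with known variance, the posterior is Normal; its mode equals its mean, the precision-weighted average.
Prior precision 1/σ₀² = 1/16 = 0.0625; data precision n/σ² = 4/2 = 2.
μ̂ = (0.0625·(-8) + 2·(-6.475)) / (0.0625 + 2) = (-13.45)/2.0625 = -1076/165 ≈ -6.521.

μ̂_MAP = -6.521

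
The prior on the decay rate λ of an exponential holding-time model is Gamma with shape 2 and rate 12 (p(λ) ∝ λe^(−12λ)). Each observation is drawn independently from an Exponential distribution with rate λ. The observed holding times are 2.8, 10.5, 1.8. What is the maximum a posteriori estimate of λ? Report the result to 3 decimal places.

λ̂_MAP = 0.148

The Exponential(rate=λ) likelihood is ∝ λ^n e^(−λΣtᵢ). Here n = 3 and Σtᵢ = 2.8 + 10.5 + 1.8 = 15.1.
Posterior ∝ λe^(−12λ) · λ^3e^(−15.1λ) = λ^4e^(−27.1λ), i.e. Gamma(5, 27.1).
Mode = (a−1)/b = 4/27.1 ≈ 0.148.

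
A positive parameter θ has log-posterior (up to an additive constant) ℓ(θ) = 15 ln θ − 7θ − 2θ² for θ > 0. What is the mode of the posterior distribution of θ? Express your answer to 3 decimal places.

θ̂_MAP = 1.250

ℓ'(θ) = 15/θ − 7 − 4θ. Setting this to zero and multiplying by θ: 4θ² + 7θ − 15 = 0.
θ = (−7 + √(7² + 4·4·15)) / (2·4) = (−7 + √289) / 8 = (−7 + 17)/8 = 5/4.
ℓ''(θ) = −15/θ² − 4 < 0, confirming a maximum.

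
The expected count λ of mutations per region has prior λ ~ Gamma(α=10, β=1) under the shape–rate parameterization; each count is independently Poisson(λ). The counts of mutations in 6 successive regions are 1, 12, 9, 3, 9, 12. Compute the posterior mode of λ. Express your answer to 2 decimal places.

Σxᵢ = 1+12+9+3+9+12 = 46, with n = 6.
Posterior ∝ λ^9e^(−1λ) · λ^46e^(−6λ) = λ^55e^(−7λ), i.e. Gamma(shape=56, rate=7).
The mode of a Gamma(a, b) with a ≥ 1 (shape–rate) is (a−1)/b = 55/7 ≈ 7.86.

λ̂_MAP = 7.86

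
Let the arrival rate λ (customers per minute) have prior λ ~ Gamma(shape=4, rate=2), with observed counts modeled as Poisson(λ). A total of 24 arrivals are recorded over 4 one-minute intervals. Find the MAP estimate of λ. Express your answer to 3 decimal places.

λ̂_MAP = 4.500

Σxᵢ = 24, n = 4.
Posterior ∝ λ^3e^(−2λ) · λ^24e^(−4λ) = λ^27e^(−6λ), i.e. Gamma(shape=28, rate=6).
The mode of a Gamma(a, b) with a ≥ 1 (shape–rate) is (a−1)/b = 27/6 ≈ 4.500.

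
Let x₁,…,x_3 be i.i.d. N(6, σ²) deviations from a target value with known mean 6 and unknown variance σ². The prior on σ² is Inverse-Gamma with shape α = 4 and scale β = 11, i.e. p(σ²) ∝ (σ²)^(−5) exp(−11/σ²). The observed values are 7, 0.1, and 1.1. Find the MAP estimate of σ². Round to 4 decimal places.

Sum of squared deviations about the known mean: SS = (7−6)² + (0.1−6)² + (1.1−6)² = 59.82.
The Normal likelihood contributes (σ²)^(−n/2) exp(−SS/(2σ²)), so the posterior is Inverse-Gamma(α + n/2, β + SS/2) = Inverse-Gamma(5.5, 40.91).
The mode of Inverse-Gamma(a, b) is b/(a+1) = 40.91/6.5 ≈ 6.2938.

σ̂²_MAP = 6.2938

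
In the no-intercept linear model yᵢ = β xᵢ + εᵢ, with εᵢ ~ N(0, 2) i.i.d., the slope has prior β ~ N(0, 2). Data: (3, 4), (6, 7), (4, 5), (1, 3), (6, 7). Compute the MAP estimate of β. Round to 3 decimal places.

β̂_MAP = 1.202

log p(β | y) = −Σ(yᵢ − βxᵢ)²/(2·2) − β²/(2·2) + const.
Setting the derivative to zero: Σxᵢ(yᵢ − βxᵢ)/2 − β/2 = 0, so β = Σxᵢyᵢ / (Σxᵢ² + σ²/τ²).
Σxᵢyᵢ = 3·4 + 6·7 + 4·5 + 1·3 + 6·7 = 119; Σxᵢ² = 98; σ²/τ² = 1.
β̂_MAP = 119 / (98 + 1) = 119/99 ≈ 1.202.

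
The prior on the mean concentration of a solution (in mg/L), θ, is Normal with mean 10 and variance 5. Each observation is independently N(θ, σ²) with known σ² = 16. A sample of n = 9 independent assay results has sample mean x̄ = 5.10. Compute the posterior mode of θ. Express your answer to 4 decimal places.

θ̂_MAP = 6.3852

n = 9, x̄ = 5.10.
For a Normal prior and Normal likelihood with known variance, the posterior is Normal; its mode equals its mean, the precision-weighted average.
Prior precision 1/σ₀² = 1/5 = 0.2; data precision n/σ² = 9/16 = 0.5625.
θ̂ = (0.2·10 + 0.5625·5.1) / (0.2 + 0.5625) = 4.86875/0.7625 = 779/122 ≈ 6.3852.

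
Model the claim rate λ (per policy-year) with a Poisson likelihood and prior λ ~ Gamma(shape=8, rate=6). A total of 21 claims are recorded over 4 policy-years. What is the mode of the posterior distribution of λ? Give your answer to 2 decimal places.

λ̂_MAP = 2.80

Σxᵢ = 21, n = 4.
Posterior ∝ λ^7e^(−6λ) · λ^21e^(−4λ) = λ^28e^(−10λ), i.e. Gamma(shape=29, rate=10).
The mode of a Gamma(a, b) with a ≥ 1 (shape–rate) is (a−1)/b = 28/10 ≈ 2.80.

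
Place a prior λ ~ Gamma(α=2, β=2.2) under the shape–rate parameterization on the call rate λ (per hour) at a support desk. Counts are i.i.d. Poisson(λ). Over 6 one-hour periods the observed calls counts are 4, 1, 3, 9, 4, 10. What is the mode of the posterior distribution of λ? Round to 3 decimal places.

Σxᵢ = 4+1+3+9+4+10 = 31, with n = 6.
Posterior ∝ λe^(−2.2λ) · λ^31e^(−6λ) = λ^32e^(−8.2λ), i.e. Gamma(shape=33, rate=8.2).
The mode of a Gamma(a, b) with a ≥ 1 (shape–rate) is (a−1)/b = 32/8.2 ≈ 3.902.

λ̂_MAP = 3.902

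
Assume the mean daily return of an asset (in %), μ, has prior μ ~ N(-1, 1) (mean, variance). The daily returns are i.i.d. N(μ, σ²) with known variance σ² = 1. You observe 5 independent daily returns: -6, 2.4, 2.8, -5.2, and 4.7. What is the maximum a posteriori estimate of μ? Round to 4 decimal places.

μ̂_MAP = -0.3833

n = 5; x̄ = ((-6) + 2.4 + 2.8 + (-5.2) + 4.7)/5 = -1.3/5 = -0.26.
For a Normal prior and Normal likelihood with known variance, the posterior is Normal; its mode equals its mean, the precision-weighted average.
Prior precision 1/σ₀² = 1/1 = 1; data precision n/σ² = 5/1 = 5.
μ̂ = (1·(-1) + 5·(-0.26)) / (1 + 5) = (-2.3)/6 = -23/60 ≈ -0.3833.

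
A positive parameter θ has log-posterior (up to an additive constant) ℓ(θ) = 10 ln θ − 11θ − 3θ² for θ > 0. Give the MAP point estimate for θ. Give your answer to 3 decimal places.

ℓ'(θ) = 10/θ − 11 − 6θ. Setting this to zero and multiplying by θ: 6θ² + 11θ − 10 = 0.
θ = (−11 + √(11² + 4·6·10)) / (2·6) = (−11 + √361) / 12 = (−11 + 19)/12 = 2/3.
ℓ''(θ) = −10/θ² − 6 < 0, confirming a maximum.

θ̂_MAP = 0.667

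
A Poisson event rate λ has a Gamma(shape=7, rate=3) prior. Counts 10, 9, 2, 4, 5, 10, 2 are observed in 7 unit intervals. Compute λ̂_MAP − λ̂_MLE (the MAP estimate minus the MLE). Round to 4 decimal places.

Σxᵢ = 42. Posterior is Gamma(49, 10); MAP = (49−1)/10 = 48/10 ≈ 4.80000.
MLE = x̄ = 42/7 ≈ 6.00000.
Difference = 48/10 − 42/7 = -6/5 ≈ -1.2000.

MAP − MLE = -1.2000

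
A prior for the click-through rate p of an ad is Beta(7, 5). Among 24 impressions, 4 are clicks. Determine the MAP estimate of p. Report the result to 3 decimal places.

p̂_MAP = 0.294

Prior: Beta(7, 5).
Data: 4 successes in 24 trials. The binomial likelihood contributes p^4(1−p)^20, so the posterior is Beta(7+4, 5+20) = Beta(11, 25).
For Beta(a, b) with a, b > 1 the mode is (a−1)/(a+b−2) = 10/34 ≈ 0.294.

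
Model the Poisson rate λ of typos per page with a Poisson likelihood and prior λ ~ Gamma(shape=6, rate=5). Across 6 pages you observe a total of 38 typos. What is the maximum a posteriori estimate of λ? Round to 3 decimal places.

Σxᵢ = 38, n = 6.
Posterior ∝ λ^5e^(−5λ) · λ^38e^(−6λ) = λ^43e^(−11λ), i.e. Gamma(shape=44, rate=11).
The mode of a Gamma(a, b) with a ≥ 1 (shape–rate) is (a−1)/b = 43/11 ≈ 3.909.

λ̂_MAP = 3.909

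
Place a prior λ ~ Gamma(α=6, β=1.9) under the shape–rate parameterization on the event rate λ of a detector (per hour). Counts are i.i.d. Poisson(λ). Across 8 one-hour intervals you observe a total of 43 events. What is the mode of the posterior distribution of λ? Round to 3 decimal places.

Σxᵢ = 43, n = 8.
Posterior ∝ λ^5e^(−1.9λ) · λ^43e^(−8λ) = λ^48e^(−9.9λ), i.e. Gamma(shape=49, rate=9.9).
The mode of a Gamma(a, b) with a ≥ 1 (shape–rate) is (a−1)/b = 48/9.9 ≈ 4.848.

λ̂_MAP = 4.848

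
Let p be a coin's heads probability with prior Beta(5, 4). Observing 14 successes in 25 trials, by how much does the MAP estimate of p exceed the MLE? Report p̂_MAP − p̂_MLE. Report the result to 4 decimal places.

MAP − MLE = 0.0025

Posterior is Beta(19, 15); MAP = (19−1)/(34−2) = 18/32 ≈ 0.56250.
MLE ignores the prior: p̂_MLE = k/n = 14/25 ≈ 0.56000.
Difference = 18/32 − 14/25 = 1/400 ≈ 0.0025.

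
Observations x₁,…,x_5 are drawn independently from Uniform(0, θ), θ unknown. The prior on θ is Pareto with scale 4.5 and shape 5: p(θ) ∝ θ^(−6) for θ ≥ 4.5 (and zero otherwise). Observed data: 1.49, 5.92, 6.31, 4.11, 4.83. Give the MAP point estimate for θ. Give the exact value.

The Uniform(0, θ) likelihood is θ^(−n) for θ ≥ max(xᵢ), zero otherwise. Here max(xᵢ) = 6.31.
Posterior ∝ θ^(−6) · θ^(−5) = θ^(−11) on θ ≥ max(4.5, 6.31) = 6.31.
This density is strictly decreasing in θ, so the posterior mode lies at the lower boundary of the support.

θ̂_MAP = 6.31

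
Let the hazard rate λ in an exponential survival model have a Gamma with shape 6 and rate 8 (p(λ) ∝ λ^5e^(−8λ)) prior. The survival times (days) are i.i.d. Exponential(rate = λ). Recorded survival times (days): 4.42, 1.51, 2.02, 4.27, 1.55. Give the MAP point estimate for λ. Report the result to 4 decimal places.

The Exponential(rate=λ) likelihood is ∝ λ^n e^(−λΣtᵢ). Here n = 5 and Σtᵢ = 4.42 + 1.51 + 2.02 + 4.27 + 1.55 = 13.77.
Posterior ∝ λ^5e^(−8λ) · λ^5e^(−13.77λ) = λ^10e^(−21.77λ), i.e. Gamma(11, 21.77).
Mode = (a−1)/b = 10/21.77 ≈ 0.4593.

λ̂_MAP = 0.4593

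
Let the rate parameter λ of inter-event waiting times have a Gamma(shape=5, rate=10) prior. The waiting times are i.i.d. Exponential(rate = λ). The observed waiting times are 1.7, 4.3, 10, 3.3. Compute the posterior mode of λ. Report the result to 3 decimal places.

λ̂_MAP = 0.273

The Exponential(rate=λ) likelihood is ∝ λ^n e^(−λΣtᵢ). Here n = 4 and Σtᵢ = 1.7 + 4.3 + 10 + 3.3 = 19.3.
Posterior ∝ λ^4e^(−10λ) · λ^4e^(−19.3λ) = λ^8e^(−29.3λ), i.e. Gamma(9, 29.3).
Mode = (a−1)/b = 8/29.3 ≈ 0.273.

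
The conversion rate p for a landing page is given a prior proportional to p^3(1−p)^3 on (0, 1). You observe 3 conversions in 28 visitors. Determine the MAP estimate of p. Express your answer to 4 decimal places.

The prior density ∝ p^3(1−p)^3 is the kernel of Beta(4, 4).
Data: 3 successes in 28 trials. The binomial likelihood contributes p^3(1−p)^25, so the posterior is Beta(4+3, 4+25) = Beta(7, 29).
For Beta(a, b) with a, b > 1 the mode is (a−1)/(a+b−2) = 6/34 ≈ 0.1765.

p̂_MAP = 0.1765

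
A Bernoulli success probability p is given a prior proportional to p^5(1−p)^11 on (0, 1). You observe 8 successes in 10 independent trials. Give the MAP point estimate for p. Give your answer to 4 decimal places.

The prior density ∝ p^5(1−p)^11 is the kernel of Beta(6, 12).
Data: 8 successes in 10 trials. The binomial likelihood contributes p^8(1−p)^2, so the posterior is Beta(6+8, 12+2) = Beta(14, 14).
For Beta(a, b) with a, b > 1 the mode is (a−1)/(a+b−2) = 13/26 ≈ 0.5000.

p̂_MAP = 0.5000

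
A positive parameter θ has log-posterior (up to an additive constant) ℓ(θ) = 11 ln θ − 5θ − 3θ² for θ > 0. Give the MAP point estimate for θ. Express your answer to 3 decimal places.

θ̂_MAP = 1.000

ℓ'(θ) = 11/θ − 5 − 6θ. Setting this to zero and multiplying by θ: 6θ² + 5θ − 11 = 0.
θ = (−5 + √(5² + 4·6·11)) / (2·6) = (−5 + √289) / 12 = (−5 + 17)/12 = 1.
ℓ''(θ) = −11/θ² − 6 < 0, confirming a maximum.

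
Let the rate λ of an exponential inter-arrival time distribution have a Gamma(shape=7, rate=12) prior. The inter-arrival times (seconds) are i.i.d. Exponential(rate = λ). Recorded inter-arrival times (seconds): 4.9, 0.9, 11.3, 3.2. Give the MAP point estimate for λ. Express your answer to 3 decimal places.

The Exponential(rate=λ) likelihood is ∝ λ^n e^(−λΣtᵢ). Here n = 4 and Σtᵢ = 4.9 + 0.9 + 11.3 + 3.2 = 20.3.
Posterior ∝ λ^6e^(−12λ) · λ^4e^(−20.3λ) = λ^10e^(−32.3λ), i.e. Gamma(11, 32.3).
Mode = (a−1)/b = 10/32.3 ≈ 0.310.

λ̂_MAP = 0.310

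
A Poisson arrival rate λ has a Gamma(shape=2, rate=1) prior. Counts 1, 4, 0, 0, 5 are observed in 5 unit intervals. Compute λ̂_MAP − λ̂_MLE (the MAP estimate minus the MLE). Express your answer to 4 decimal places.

Σxᵢ = 10. Posterior is Gamma(12, 6); MAP = (12−1)/6 = 11/6 ≈ 1.83333.
MLE = x̄ = 10/5 ≈ 2.00000.
Difference = 11/6 − 10/5 = -1/6 ≈ -0.1667.

MAP − MLE = -0.1667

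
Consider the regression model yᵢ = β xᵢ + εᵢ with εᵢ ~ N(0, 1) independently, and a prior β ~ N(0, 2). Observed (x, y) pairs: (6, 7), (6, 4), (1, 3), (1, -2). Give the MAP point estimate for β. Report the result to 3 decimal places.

log p(β | y) = −Σ(yᵢ − βxᵢ)²/(2·1) − β²/(2·2) + const.
Setting the derivative to zero: Σxᵢ(yᵢ − βxᵢ)/1 − β/2 = 0, so β = Σxᵢyᵢ / (Σxᵢ² + σ²/τ²).
Σxᵢyᵢ = 6·7 + 6·4 + 1·3 + 1·(-2) = 67; Σxᵢ² = 74; σ²/τ² = 0.5.
β̂_MAP = 67 / (74 + 0.5) = 67/74.5 ≈ 0.899.

β̂_MAP = 0.899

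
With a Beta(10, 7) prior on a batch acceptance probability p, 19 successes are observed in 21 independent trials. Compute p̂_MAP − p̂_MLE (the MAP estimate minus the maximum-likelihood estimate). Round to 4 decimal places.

MAP − MLE = -0.1270

Posterior is Beta(29, 9); MAP = (29−1)/(38−2) = 28/36 ≈ 0.77778.
MLE ignores the prior: p̂_MLE = k/n = 19/21 ≈ 0.90476.
Difference = 28/36 − 19/21 = -8/63 ≈ -0.1270.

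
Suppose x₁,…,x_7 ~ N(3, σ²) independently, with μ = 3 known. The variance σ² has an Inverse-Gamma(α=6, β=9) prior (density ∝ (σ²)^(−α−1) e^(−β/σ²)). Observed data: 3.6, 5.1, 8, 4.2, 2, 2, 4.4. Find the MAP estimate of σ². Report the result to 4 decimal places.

σ̂²_MAP = 2.5319

Sum of squared deviations about the known mean: SS = (3.6−3)² + (5.1−3)² + (8−3)² + (4.2−3)² + (2−3)² + (2−3)² + (4.4−3)² = 35.17.
The Normal likelihood contributes (σ²)^(−n/2) exp(−SS/(2σ²)), so the posterior is Inverse-Gamma(α + n/2, β + SS/2) = Inverse-Gamma(9.5, 26.585).
The mode of Inverse-Gamma(a, b) is b/(a+1) = 26.585/10.5 ≈ 2.5319.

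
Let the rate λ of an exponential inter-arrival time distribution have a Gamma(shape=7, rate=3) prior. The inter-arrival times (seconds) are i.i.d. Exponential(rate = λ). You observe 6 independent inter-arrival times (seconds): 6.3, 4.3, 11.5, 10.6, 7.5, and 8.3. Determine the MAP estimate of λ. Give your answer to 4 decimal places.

The Exponential(rate=λ) likelihood is ∝ λ^n e^(−λΣtᵢ). Here n = 6 and Σtᵢ = 6.3 + 4.3 + 11.5 + 10.6 + 7.5 + 8.3 = 48.5.
Posterior ∝ λ^6e^(−3λ) · λ^6e^(−48.5λ) = λ^12e^(−51.5λ), i.e. Gamma(13, 51.5).
Mode = (a−1)/b = 12/51.5 ≈ 0.2330.

λ̂_MAP = 0.2330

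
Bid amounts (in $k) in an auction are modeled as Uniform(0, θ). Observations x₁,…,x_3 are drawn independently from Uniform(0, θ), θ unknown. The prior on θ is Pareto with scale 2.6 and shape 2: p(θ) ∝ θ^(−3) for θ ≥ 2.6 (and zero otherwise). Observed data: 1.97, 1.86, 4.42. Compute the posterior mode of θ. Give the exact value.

θ̂_MAP = 4.42

The Uniform(0, θ) likelihood is θ^(−n) for θ ≥ max(xᵢ), zero otherwise. Here max(xᵢ) = 4.42.
Posterior ∝ θ^(−3) · θ^(−3) = θ^(−6) on θ ≥ max(2.6, 4.42) = 4.42.
This density is strictly decreasing in θ, so the posterior mode lies at the lower boundary of the support.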